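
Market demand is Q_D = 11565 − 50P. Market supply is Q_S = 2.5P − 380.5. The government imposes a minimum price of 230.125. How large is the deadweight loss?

3526.29

In inverse form: demand P = 231.3 − 0.02Q, supply P = 152.2 + 0.4Q.
Competitive equilibrium: 231.3 − 0.02Q = 152.2 + 0.4Q → Q* = 188.3333, P* = 227.5333.
At the floor P = 230.125, quantity demanded = (231.3 − 230.125)/0.02 = 58.75.
Sellers' marginal cost at Q' = 58.75: 152.2 + 0.4·58.75 = 175.7.
ΔQ = 188.3333 − 58.75 = 129.5833; wedge = 230.125 − 175.7 = 54.425.
DWL = ½ × 129.5833 × 54.425 = 3526.29.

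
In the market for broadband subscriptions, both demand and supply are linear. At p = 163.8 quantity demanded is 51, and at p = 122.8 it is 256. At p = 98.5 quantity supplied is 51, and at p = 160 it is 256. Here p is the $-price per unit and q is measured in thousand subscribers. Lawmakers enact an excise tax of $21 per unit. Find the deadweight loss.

Demand slope = (122.8 − 163.8)/(256 − 51) = −0.2, so p = 174 − 0.2q.
Supply slope = (160 − 98.5)/(256 − 51) = 0.3, so p = 83.2 + 0.3q.
Competitive equilibrium: 174 − 0.2q = 83.2 + 0.3q → q* = 181.6, p* = 137.68.
With the tax, the buyer price exceeds the seller price by 21: (174 − 0.2q) − (83.2 + 0.3q) = 21 → q' = 139.6.
Δq = 181.6 − 139.6 = 42; the wedge equals the tax, 21.
Deadweight loss = ½ × 42 × 21 = $441 thousand.

$441 thousand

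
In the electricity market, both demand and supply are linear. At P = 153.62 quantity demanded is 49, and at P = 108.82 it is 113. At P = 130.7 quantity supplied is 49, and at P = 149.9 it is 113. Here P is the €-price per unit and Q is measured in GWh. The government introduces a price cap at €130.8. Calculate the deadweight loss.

Demand slope = (108.82 − 153.62)/(113 − 49) = −0.7, so P = 187.92 − 0.7Q.
Supply slope = (149.9 − 130.7)/(113 − 49) = 0.3, so P = 116 + 0.3Q.
Competitive equilibrium: 187.92 − 0.7Q = 116 + 0.3Q → Q* = 71.92, P* = 137.576.
At the ceiling P = 130.8, quantity supplied = (130.8 − 116)/0.3 = 49.3333.
Willingness to pay at Q' = 49.3333: 187.92 − 0.7·49.3333 = 153.3867.
ΔQ = 71.92 − 49.3333 = 22.5867; wedge = 153.3867 − 130.8 = 22.5867.
Welfare loss = ½ × 22.5867 × 22.5867 = €255.08.

€255.08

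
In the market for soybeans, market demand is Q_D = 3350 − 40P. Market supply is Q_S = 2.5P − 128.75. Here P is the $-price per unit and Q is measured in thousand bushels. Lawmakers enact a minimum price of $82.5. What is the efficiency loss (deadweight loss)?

In inverse form: demand P = 83.75 − 0.025Q, supply P = 51.5 + 0.4Q.
Competitive equilibrium: 83.75 − 0.025Q = 51.5 + 0.4Q → Q* = 75.8824, P* = 81.8529.
At the floor P = 82.5, quantity demanded = (83.75 − 82.5)/0.025 = 50.
Sellers' marginal cost at Q' = 50: 51.5 + 0.4·50 = 71.5.
ΔQ = 75.8824 − 50 = 25.8824; wedge = 82.5 − 71.5 = 11.
Welfare loss = ½ × 25.8824 × 11 = $142.35 thousand.

$142.35 thousand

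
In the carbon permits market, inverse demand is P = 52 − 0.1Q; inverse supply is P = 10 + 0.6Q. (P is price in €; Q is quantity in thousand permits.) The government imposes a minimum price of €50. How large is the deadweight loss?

Competitive equilibrium: 52 − 0.1Q = 10 + 0.6Q → Q* = 60, P* = 46.
At the floor P = 50, quantity demanded = (52 − 50)/0.1 = 20.
Sellers' marginal cost at Q' = 20: 10 + 0.6·20 = 22.
ΔQ = 60 − 20 = 40; wedge = 50 − 22 = 28.
The triangle = ½ × 40 × 28 = €560 thousand.

€560 thousand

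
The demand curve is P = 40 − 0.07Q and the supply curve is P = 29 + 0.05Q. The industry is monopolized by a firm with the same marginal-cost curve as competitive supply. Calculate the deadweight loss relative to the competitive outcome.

68.43

Competitive equilibrium: 40 − 0.07Q = 29 + 0.05Q → Q* = 91.6667, P* = 33.5833.
Marginal revenue: MR = 40 − 0.14Q. Set MR = MC: 40 − 0.14Q = 29 + 0.05Q → Q_m = 57.8947.
Price P_m = 40 − 0.07·57.8947 = 35.9474; MC(Q_m) = 29 + 0.05·57.8947 = 31.8947.
Competitive Q* = 91.6667, so ΔQ = 33.772; wedge = 35.9474 − 31.8947 = 4.0527.
DWL = ½ × 33.772 × 4.0527 = 68.43.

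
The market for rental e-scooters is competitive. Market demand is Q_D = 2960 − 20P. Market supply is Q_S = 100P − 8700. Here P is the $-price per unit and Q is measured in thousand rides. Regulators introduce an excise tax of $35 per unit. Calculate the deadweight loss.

$10208.33 thousand

In inverse form: demand P = 148 − 0.05Q, supply P = 87 + 0.01Q.
Competitive equilibrium: 148 − 0.05Q = 87 + 0.01Q → Q* = 1016.6667, P* = 97.1667.
With the tax, the buyer price exceeds the seller price by 35: (148 − 0.05Q) − (87 + 0.01Q) = 35 → Q' = 433.3333.
ΔQ = 1016.6667 − 433.3333 = 583.3334; the wedge equals the tax, 35.
Deadweight loss = ½ × 583.3334 × 35 = $10208.33 thousand.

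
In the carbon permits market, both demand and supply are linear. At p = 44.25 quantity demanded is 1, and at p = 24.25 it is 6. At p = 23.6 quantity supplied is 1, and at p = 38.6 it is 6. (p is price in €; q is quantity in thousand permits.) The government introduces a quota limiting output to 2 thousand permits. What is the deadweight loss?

€13.31 thousand

Demand slope = (24.25 − 44.25)/(6 − 1) = −4, so p = 48.25 − 4q.
Supply slope = (38.6 − 23.6)/(6 − 1) = 3, so p = 20.6 + 3q.
Competitive equilibrium: 48.25 − 4q = 20.6 + 3q → q* = 3.95, p* = 32.45.
At q = 2: demand price = 48.25 − 4·2 = 40.25; supply price = 20.6 + 3·2 = 26.6.
Δq = 3.95 − 2 = 1.95; wedge = 40.25 − 26.6 = 13.65.
Welfare loss = ½ × 1.95 × 13.65 = €13.31 thousand.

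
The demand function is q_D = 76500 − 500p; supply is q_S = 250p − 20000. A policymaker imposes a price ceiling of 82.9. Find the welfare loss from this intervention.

In inverse form: demand p = 153 − 0.002q, supply p = 80 + 0.004q.
Competitive equilibrium: 153 − 0.002q = 80 + 0.004q → q* = 12166.6667, p* = 128.6667.
At the ceiling p = 82.9, quantity supplied = (82.9 − 80)/0.004 = 725.
Willingness to pay at q' = 725: 153 − 0.002·725 = 151.55.
Δq = 12166.6667 − 725 = 11441.6667; wedge = 151.55 − 82.9 = 68.65.
The triangle = ½ × 11441.6667 × 68.65 = 392735.21.

392735.21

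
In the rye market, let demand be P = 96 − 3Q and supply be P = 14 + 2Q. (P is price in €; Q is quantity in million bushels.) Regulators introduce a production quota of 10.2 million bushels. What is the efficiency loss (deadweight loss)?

€96.10 million

Competitive equilibrium: 96 − 3Q = 14 + 2Q → Q* = 16.4, P* = 46.8.
At Q = 10.2: demand price = 96 − 3·10.2 = 65.4; supply price = 14 + 2·10.2 = 34.4.
ΔQ = 16.4 − 10.2 = 6.2; wedge = 65.4 − 34.4 = 31.
Welfare loss = ½ × 6.2 × 31 = €96.10 million.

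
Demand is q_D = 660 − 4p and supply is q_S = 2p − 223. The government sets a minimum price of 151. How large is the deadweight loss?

In inverse form: demand p = 165 − 0.25q, supply p = 111.5 + 0.5q.
Competitive equilibrium: 165 − 0.25q = 111.5 + 0.5q → q* = 71.3333, p* = 147.1667.
At the floor p = 151, quantity demanded = (165 − 151)/0.25 = 56.
Sellers' marginal cost at q' = 56: 111.5 + 0.5·56 = 139.5.
Δq = 71.3333 − 56 = 15.3333; wedge = 151 − 139.5 = 11.5.
DWL = ½ × 15.3333 × 11.5 = 88.17.

88.17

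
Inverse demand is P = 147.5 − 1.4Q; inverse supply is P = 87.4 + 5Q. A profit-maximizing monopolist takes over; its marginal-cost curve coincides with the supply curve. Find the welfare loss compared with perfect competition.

9.09

Competitive equilibrium: 147.5 − 1.4Q = 87.4 + 5Q → Q* = 9.3906, P* = 134.3531.
Marginal revenue: MR = 147.5 − 2.8Q. Set MR = MC: 147.5 − 2.8Q = 87.4 + 5Q → Q_m = 7.7051.
Price P_m = 147.5 − 1.4·7.7051 = 136.7129; MC(Q_m) = 87.4 + 5·7.7051 = 125.9255.
Competitive Q* = 9.3906, so ΔQ = 1.6855; wedge = 136.7129 − 125.9255 = 10.7874.
Welfare loss = ½ × 1.6855 × 10.7874 = 9.09.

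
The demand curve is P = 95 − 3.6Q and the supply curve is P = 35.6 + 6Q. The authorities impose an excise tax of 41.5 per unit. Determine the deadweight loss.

89.70

Competitive equilibrium: 95 − 3.6Q = 35.6 + 6Q → Q* = 6.1875, P* = 72.725.
With the tax, the buyer price exceeds the seller price by 41.5: (95 − 3.6Q) − (35.6 + 6Q) = 41.5 → Q' = 1.8646.
ΔQ = 6.1875 − 1.8646 = 4.3229; the wedge equals the tax, 41.5.
The triangle = ½ × 4.3229 × 41.5 = 89.70.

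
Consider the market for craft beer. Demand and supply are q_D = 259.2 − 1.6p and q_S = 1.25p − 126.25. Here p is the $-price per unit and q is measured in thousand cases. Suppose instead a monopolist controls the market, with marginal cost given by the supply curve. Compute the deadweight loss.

$121.36 thousand

In inverse form: demand p = 162 − 0.625q, supply p = 101 + 0.8q.
Competitive equilibrium: 162 − 0.625q = 101 + 0.8q → q* = 42.807, p* = 135.2456.
Marginal revenue: MR = 162 − 1.25q. Set MR = MC: 162 − 1.25q = 101 + 0.8q → q_m = 29.7561.
Price p_m = 162 − 0.625·29.7561 = 143.4024; MC(q_m) = 101 + 0.8·29.7561 = 124.8049.
Competitive q* = 42.807, so Δq = 13.0509; wedge = 143.4024 − 124.8049 = 18.5975.
DWL = ½ × 13.0509 × 18.5975 = $121.36 thousand.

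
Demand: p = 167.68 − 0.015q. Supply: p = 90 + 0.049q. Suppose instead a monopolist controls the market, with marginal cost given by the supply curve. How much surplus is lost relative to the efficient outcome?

1699.56

Competitive equilibrium: 167.68 − 0.015q = 90 + 0.049q → q* = 1213.75, p* = 149.47375.
Marginal revenue: MR = 167.68 − 0.03q. Set MR = MC: 167.68 − 0.03q = 90 + 0.049q → q_m = 983.29114.
Price p_m = 167.68 − 0.015·983.29114 = 152.93063; MC(q_m) = 90 + 0.049·983.29114 = 138.18127.
Competitive q* = 1213.75, so Δq = 230.45886; wedge = 152.93063 − 138.18127 = 14.74936.
The triangle = ½ × 230.45886 × 14.74936 = 1699.56.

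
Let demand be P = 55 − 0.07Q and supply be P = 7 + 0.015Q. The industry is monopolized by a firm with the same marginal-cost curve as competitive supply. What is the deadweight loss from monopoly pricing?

Competitive equilibrium: 55 − 0.07Q = 7 + 0.015Q → Q* = 564.7059, P* = 15.4706.
Marginal revenue: MR = 55 − 0.14Q. Set MR = MC: 55 − 0.14Q = 7 + 0.015Q → Q_m = 309.6774.
Price P_m = 55 − 0.07·309.6774 = 33.3226; MC(Q_m) = 7 + 0.015·309.6774 = 11.6452.
Competitive Q* = 564.7059, so ΔQ = 255.0285; wedge = 33.3226 − 11.6452 = 21.6774.
Deadweight loss = ½ × 255.0285 × 21.6774 = 2764.18.

2764.18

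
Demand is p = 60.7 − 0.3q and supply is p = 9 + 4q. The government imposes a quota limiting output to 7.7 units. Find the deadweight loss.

40.18

Competitive equilibrium: 60.7 − 0.3q = 9 + 4q → q* = 12.02326, p* = 57.09302.
At q = 7.7: demand price = 60.7 − 0.3·7.7 = 58.39; supply price = 9 + 4·7.7 = 39.8.
Δq = 12.02326 − 7.7 = 4.32326; wedge = 58.39 − 39.8 = 18.59.
DWL = ½ × 4.32326 × 18.59 = 40.18.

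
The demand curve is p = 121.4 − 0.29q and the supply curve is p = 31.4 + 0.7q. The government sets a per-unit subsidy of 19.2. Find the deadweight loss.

Competitive equilibrium: 121.4 − 0.29q = 31.4 + 0.7q → q* = 90.9091, p* = 95.0364.
The subsidy lowers effective supply by 19.2: p = 12.2 + 0.7q.
New quantity: 121.4 − 0.29q = 12.2 + 0.7q → q' = 110.303.
Overproduction Δq = 110.303 − 90.9091 = 19.3939; wedge = subsidy = 19.2.
Deadweight loss = ½ × 19.3939 × 19.2 = 186.18.

186.18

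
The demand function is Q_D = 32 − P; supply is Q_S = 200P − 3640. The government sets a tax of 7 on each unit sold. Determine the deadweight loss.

24.38

In inverse form: demand P = 32 − Q, supply P = 18.2 + 0.005Q.
Competitive equilibrium: 32 − Q = 18.2 + 0.005Q → Q* = 13.7313, P* = 18.2687.
With the tax, the buyer price exceeds the seller price by 7: (32 − Q) − (18.2 + 0.005Q) = 7 → Q' = 6.7662.
ΔQ = 13.7313 − 6.7662 = 6.9651; the wedge equals the tax, 7.
The triangle = ½ × 6.9651 × 7 = 24.38.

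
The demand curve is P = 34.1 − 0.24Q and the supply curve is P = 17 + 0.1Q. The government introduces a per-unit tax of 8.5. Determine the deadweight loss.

106.25

Competitive equilibrium: 34.1 − 0.24Q = 17 + 0.1Q → Q* = 50.2941, P* = 22.0294.
With the tax, the buyer price exceeds the seller price by 8.5: (34.1 − 0.24Q) − (17 + 0.1Q) = 8.5 → Q' = 25.2941.
ΔQ = 50.2941 − 25.2941 = 25; the wedge equals the tax, 8.5.
DWL = ½ × 25 × 8.5 = 106.25.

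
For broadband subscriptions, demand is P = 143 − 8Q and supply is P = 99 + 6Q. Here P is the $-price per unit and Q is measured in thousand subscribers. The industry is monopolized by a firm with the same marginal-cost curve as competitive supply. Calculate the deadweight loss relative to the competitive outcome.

$9.14 thousand

Competitive equilibrium: 143 − 8Q = 99 + 6Q → Q* = 3.1429, P* = 117.8571.
Marginal revenue: MR = 143 − 16Q. Set MR = MC: 143 − 16Q = 99 + 6Q → Q_m = 2.
Price P_m = 143 − 8·2 = 127; MC(Q_m) = 99 + 6·2 = 111.
Competitive Q* = 3.1429, so ΔQ = 1.1429; wedge = 127 − 111 = 16.
The triangle = ½ × 1.1429 × 16 = $9.14 thousand.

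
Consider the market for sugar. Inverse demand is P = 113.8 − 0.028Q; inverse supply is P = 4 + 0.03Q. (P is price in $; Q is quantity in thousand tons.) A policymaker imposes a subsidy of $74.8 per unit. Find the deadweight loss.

Competitive equilibrium: 113.8 − 0.028Q = 4 + 0.03Q → Q* = 1893.1034, P* = 60.7931.
The subsidy lowers effective supply by 74.8: P = 0.03Q − 70.8.
New quantity: 113.8 − 0.028Q = 0.03Q − 70.8 → Q' = 3182.7586.
Overproduction ΔQ = 3182.7586 − 1893.1034 = 1289.6552; wedge = subsidy = 74.8.
The triangle = ½ × 1289.6552 × 74.8 = $48233.10 thousand.

$48233.10 thousand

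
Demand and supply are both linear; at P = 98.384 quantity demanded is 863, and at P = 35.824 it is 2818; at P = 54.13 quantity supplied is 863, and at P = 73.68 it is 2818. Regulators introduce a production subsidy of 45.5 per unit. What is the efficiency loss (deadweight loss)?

Demand slope = (35.824 − 98.384)/(2818 − 863) = −0.032, so P = 126 − 0.032Q.
Supply slope = (73.68 − 54.13)/(2818 − 863) = 0.01, so P = 45.5 + 0.01Q.
Competitive equilibrium: 126 − 0.032Q = 45.5 + 0.01Q → Q* = 1916.6667, P* = 64.6667.
The subsidy lowers effective supply by 45.5: P = 0 + 0.01Q.
New quantity: 126 − 0.032Q = 0 + 0.01Q → Q' = 3000.
Overproduction ΔQ = 3000 − 1916.6667 = 1083.3333; wedge = subsidy = 45.5.
Welfare loss = ½ × 1083.3333 × 45.5 = 24645.83.

24645.83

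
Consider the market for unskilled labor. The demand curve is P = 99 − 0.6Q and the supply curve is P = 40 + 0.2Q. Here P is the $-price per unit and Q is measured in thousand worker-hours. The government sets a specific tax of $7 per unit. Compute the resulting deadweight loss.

$30.625 thousand

Competitive equilibrium: 99 − 0.6Q = 40 + 0.2Q → Q* = 73.75, P* = 54.75.
With the tax, the buyer price exceeds the seller price by 7: (99 − 0.6Q) − (40 + 0.2Q) = 7 → Q' = 65.
ΔQ = 73.75 − 65 = 8.75; the wedge equals the tax, 7.
The triangle = ½ × 8.75 × 7 = $30.625 thousand.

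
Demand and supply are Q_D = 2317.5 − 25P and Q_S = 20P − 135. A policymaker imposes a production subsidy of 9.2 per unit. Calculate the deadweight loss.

470.22

In inverse form: demand P = 92.7 − 0.04Q, supply P = 6.75 + 0.05Q.
Competitive equilibrium: 92.7 − 0.04Q = 6.75 + 0.05Q → Q* = 955, P* = 54.5.
The subsidy lowers effective supply by 9.2: P = 0.05Q − 2.45.
New quantity: 92.7 − 0.04Q = 0.05Q − 2.45 → Q' = 1057.2222.
Overproduction ΔQ = 1057.2222 − 955 = 102.2222; wedge = subsidy = 9.2.
Welfare loss = ½ × 102.2222 × 9.2 = 470.22.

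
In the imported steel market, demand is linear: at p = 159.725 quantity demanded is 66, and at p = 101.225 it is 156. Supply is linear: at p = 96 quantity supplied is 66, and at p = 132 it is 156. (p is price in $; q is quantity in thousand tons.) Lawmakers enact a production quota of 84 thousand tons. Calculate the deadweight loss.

$956.80 thousand

Demand slope = (101.225 − 159.725)/(156 − 66) = −0.65, so p = 202.625 − 0.65q.
Supply slope = (132 − 96)/(156 − 66) = 0.4, so p = 69.6 + 0.4q.
Competitive equilibrium: 202.625 − 0.65q = 69.6 + 0.4q → q* = 126.6905, p* = 120.2762.
At q = 84: demand price = 202.625 − 0.65·84 = 148.025; supply price = 69.6 + 0.4·84 = 103.2.
Δq = 126.6905 − 84 = 42.6905; wedge = 148.025 − 103.2 = 44.825.
DWL = ½ × 42.6905 × 44.825 = $956.80 thousand.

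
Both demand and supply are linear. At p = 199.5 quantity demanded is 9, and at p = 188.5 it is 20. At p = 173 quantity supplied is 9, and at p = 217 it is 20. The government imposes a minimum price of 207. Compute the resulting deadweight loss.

Demand slope = (188.5 − 199.5)/(20 − 9) = −1, so p = 208.5 − q.
Supply slope = (217 − 173)/(20 − 9) = 4, so p = 137 + 4q.
Competitive equilibrium: 208.5 − q = 137 + 4q → q* = 14.3, p* = 194.2.
At the floor p = 207, quantity demanded = (208.5 − 207)/1 = 1.5.
Sellers' marginal cost at q' = 1.5: 137 + 4·1.5 = 143.
Δq = 14.3 − 1.5 = 12.8; wedge = 207 − 143 = 64.
The triangle = ½ × 12.8 × 64 = 409.60.

409.60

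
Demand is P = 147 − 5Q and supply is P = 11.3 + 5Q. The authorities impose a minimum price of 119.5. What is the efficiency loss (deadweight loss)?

Competitive equilibrium: 147 − 5Q = 11.3 + 5Q → Q* = 13.57, P* = 79.15.
At the floor P = 119.5, quantity demanded = (147 − 119.5)/5 = 5.5.
Sellers' marginal cost at Q' = 5.5: 11.3 + 5·5.5 = 38.8.
ΔQ = 13.57 − 5.5 = 8.07; wedge = 119.5 − 38.8 = 80.7.
Welfare loss = ½ × 8.07 × 80.7 = 325.62.

325.62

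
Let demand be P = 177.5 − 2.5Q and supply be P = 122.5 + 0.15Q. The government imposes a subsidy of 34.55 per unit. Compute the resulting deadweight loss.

225.23

Competitive equilibrium: 177.5 − 2.5Q = 122.5 + 0.15Q → Q* = 20.7547, P* = 125.6132.
The subsidy lowers effective supply by 34.55: P = 87.95 + 0.15Q.
New quantity: 177.5 − 2.5Q = 87.95 + 0.15Q → Q' = 33.7925.
Overproduction ΔQ = 33.7925 − 20.7547 = 13.0378; wedge = subsidy = 34.55.
Welfare loss = ½ × 13.0378 × 34.55 = 225.23.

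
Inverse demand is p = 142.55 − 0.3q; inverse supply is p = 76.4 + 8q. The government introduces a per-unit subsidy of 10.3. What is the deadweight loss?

6.39

Competitive equilibrium: 142.55 − 0.3q = 76.4 + 8q → q* = 7.9699, p* = 140.159.
The subsidy lowers effective supply by 10.3: p = 66.1 + 8q.
New quantity: 142.55 − 0.3q = 66.1 + 8q → q' = 9.2108.
Overproduction Δq = 9.2108 − 7.9699 = 1.2409; wedge = subsidy = 10.3.
The triangle = ½ × 1.2409 × 10.3 = 6.39.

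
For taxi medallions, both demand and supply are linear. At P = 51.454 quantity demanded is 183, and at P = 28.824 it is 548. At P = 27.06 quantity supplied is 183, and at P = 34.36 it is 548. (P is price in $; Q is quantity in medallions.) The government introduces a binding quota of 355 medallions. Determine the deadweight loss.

Demand slope = (28.824 − 51.454)/(548 − 183) = −0.062, so P = 62.8 − 0.062Q.
Supply slope = (34.36 − 27.06)/(548 − 183) = 0.02, so P = 23.4 + 0.02Q.
Competitive equilibrium: 62.8 − 0.062Q = 23.4 + 0.02Q → Q* = 480.4878, P* = 33.0098.
At Q = 355: demand price = 62.8 − 0.062·355 = 40.79; supply price = 23.4 + 0.02·355 = 30.5.
ΔQ = 480.4878 − 355 = 125.4878; wedge = 40.79 − 30.5 = 10.29.
Welfare loss = ½ × 125.4878 × 10.29 = $645.63.

$645.63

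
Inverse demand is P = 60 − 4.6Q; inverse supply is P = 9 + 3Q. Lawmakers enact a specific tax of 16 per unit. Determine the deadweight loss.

16.84

Competitive equilibrium: 60 − 4.6Q = 9 + 3Q → Q* = 6.7105, P* = 29.1316.
With the tax, the buyer price exceeds the seller price by 16: (60 − 4.6Q) − (9 + 3Q) = 16 → Q' = 4.6053.
ΔQ = 6.7105 − 4.6053 = 2.1052; the wedge equals the tax, 16.
DWL = ½ × 2.1052 × 16 = 16.84.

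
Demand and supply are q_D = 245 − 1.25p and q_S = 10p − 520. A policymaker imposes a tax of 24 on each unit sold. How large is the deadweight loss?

In inverse form: demand p = 196 − 0.8q, supply p = 52 + 0.1q.
Competitive equilibrium: 196 − 0.8q = 52 + 0.1q → q* = 160, p* = 68.
With the tax, the buyer price exceeds the seller price by 24: (196 − 0.8q) − (52 + 0.1q) = 24 → q' = 133.3333.
Δq = 160 − 133.3333 = 26.6667; the wedge equals the tax, 24.
DWL = ½ × 26.6667 × 24 = 320.

320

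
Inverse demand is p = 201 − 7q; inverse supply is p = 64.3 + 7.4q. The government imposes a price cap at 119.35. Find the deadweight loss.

Competitive equilibrium: 201 − 7q = 64.3 + 7.4q → q* = 9.4931, p* = 134.5486.
At the ceiling p = 119.35, quantity supplied = (119.35 − 64.3)/7.4 = 7.4392.
Willingness to pay at q' = 7.4392: 201 − 7·7.4392 = 148.9256.
Δq = 9.4931 − 7.4392 = 2.0539; wedge = 148.9256 − 119.35 = 29.5756.
Welfare loss = ½ × 2.0539 × 29.5756 = 30.37.

30.37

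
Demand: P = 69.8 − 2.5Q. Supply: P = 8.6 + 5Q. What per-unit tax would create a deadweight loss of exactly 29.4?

21

Competitive equilibrium: 69.8 − 2.5Q = 8.6 + 5Q → Q* = 8.16, P* = 49.4.
A tax t gives ΔQ = t/7.5 and wedge t, so DWL = t²/15.
t²/15 = 29.4 → t² = 441 → t = 21.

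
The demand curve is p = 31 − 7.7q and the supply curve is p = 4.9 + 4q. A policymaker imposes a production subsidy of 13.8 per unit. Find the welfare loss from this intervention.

Competitive equilibrium: 31 − 7.7q = 4.9 + 4q → q* = 2.2308, p* = 13.8231.
The subsidy lowers effective supply by 13.8: p = 4q − 8.9.
New quantity: 31 − 7.7q = 4q − 8.9 → q' = 3.4103.
Overproduction Δq = 3.4103 − 2.2308 = 1.1795; wedge = subsidy = 13.8.
The triangle = ½ × 1.1795 × 13.8 = 8.14.

8.14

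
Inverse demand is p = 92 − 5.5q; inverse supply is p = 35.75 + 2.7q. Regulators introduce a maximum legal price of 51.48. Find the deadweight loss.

Competitive equilibrium: 92 − 5.5q = 35.75 + 2.7q → q* = 6.8598, p* = 54.2713.
At the ceiling p = 51.48, quantity supplied = (51.48 − 35.75)/2.7 = 5.8259.
Willingness to pay at q' = 5.8259: 92 − 5.5·5.8259 = 59.9576.
Δq = 6.8598 − 5.8259 = 1.0339; wedge = 59.9576 − 51.48 = 8.4776.
The triangle = ½ × 1.0339 × 8.4776 = 4.38.

4.38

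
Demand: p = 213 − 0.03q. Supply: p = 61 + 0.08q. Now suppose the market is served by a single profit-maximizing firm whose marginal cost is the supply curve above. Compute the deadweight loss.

Competitive equilibrium: 213 − 0.03q = 61 + 0.08q → q* = 1381.81818, p* = 171.54545.
Marginal revenue: MR = 213 − 0.06q. Set MR = MC: 213 − 0.06q = 61 + 0.08q → q_m = 1085.71429.
Price p_m = 213 − 0.03·1085.71429 = 180.42857; MC(q_m) = 61 + 0.08·1085.71429 = 147.85714.
Competitive q* = 1381.81818, so Δq = 296.10389; wedge = 180.42857 − 147.85714 = 32.57143.
DWL = ½ × 296.10389 × 32.57143 = 4822.26.

4822.26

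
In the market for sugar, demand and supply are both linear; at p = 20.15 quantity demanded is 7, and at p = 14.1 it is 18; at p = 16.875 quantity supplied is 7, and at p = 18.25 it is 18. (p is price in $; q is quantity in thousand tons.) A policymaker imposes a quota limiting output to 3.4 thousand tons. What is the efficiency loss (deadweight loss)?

Demand slope = (14.1 − 20.15)/(18 − 7) = −0.55, so p = 24 − 0.55q.
Supply slope = (18.25 − 16.875)/(18 − 7) = 0.125, so p = 16 + 0.125q.
Competitive equilibrium: 24 − 0.55q = 16 + 0.125q → q* = 11.8519, p* = 17.4815.
At q = 3.4: demand price = 24 − 0.55·3.4 = 22.13; supply price = 16 + 0.125·3.4 = 16.425.
Δq = 11.8519 − 3.4 = 8.4519; wedge = 22.13 − 16.425 = 5.705.
DWL = ½ × 8.4519 × 5.705 = $24.11 thousand.

$24.11 thousand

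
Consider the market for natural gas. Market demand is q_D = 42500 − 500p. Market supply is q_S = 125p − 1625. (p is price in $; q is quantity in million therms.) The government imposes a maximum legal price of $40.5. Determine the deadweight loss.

In inverse form: demand p = 85 − 0.002q, supply p = 13 + 0.008q.
Competitive equilibrium: 85 − 0.002q = 13 + 0.008q → q* = 7200, p* = 70.6.
At the ceiling p = 40.5, quantity supplied = (40.5 − 13)/0.008 = 3437.5.
Willingness to pay at q' = 3437.5: 85 − 0.002·3437.5 = 78.125.
Δq = 7200 − 3437.5 = 3762.5; wedge = 78.125 − 40.5 = 37.625.
DWL = ½ × 3762.5 × 37.625 = $70782.03 million.

$70782.03 million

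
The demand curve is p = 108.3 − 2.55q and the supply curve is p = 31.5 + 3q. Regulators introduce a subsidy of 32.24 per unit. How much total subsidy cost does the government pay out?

Competitive equilibrium: 108.3 − 2.55q = 31.5 + 3q → q* = 13.8378, p* = 73.0135.
The subsidy lowers effective supply by 32.24: p = 3q − 0.74.
New quantity: 108.3 − 2.55q = 3q − 0.74 → q' = 19.6468.
Total subsidy cost = 32.24 × 19.6468 = 633.41.

633.41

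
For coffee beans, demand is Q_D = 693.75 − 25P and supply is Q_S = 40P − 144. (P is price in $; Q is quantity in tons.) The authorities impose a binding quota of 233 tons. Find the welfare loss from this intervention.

$623.77

In inverse form: demand P = 27.75 − 0.04Q, supply P = 3.6 + 0.025Q.
Competitive equilibrium: 27.75 − 0.04Q = 3.6 + 0.025Q → Q* = 371.5385, P* = 12.8885.
At Q = 233: demand price = 27.75 − 0.04·233 = 18.43; supply price = 3.6 + 0.025·233 = 9.425.
ΔQ = 371.5385 − 233 = 138.5385; wedge = 18.43 − 9.425 = 9.005.
The triangle = ½ × 138.5385 × 9.005 = $623.77.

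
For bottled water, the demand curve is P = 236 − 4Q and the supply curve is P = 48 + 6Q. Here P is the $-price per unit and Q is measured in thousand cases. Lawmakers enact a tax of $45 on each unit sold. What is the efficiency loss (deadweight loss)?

Competitive equilibrium: 236 − 4Q = 48 + 6Q → Q* = 18.8, P* = 160.8.
With the tax, the buyer price exceeds the seller price by 45: (236 − 4Q) − (48 + 6Q) = 45 → Q' = 14.3.
ΔQ = 18.8 − 14.3 = 4.5; the wedge equals the tax, 45.
Deadweight loss = ½ × 4.5 × 45 = $101.25 thousand.

$101.25 thousand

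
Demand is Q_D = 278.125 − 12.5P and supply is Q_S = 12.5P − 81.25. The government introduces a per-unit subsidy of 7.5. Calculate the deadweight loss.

In inverse form: demand P = 22.25 − 0.08Q, supply P = 6.5 + 0.08Q.
Competitive equilibrium: 22.25 − 0.08Q = 6.5 + 0.08Q → Q* = 98.4375, P* = 14.375.
The subsidy lowers effective supply by 7.5: P = 0.08Q − 1.
New quantity: 22.25 − 0.08Q = 0.08Q − 1 → Q' = 145.3125.
Overproduction ΔQ = 145.3125 − 98.4375 = 46.875; wedge = subsidy = 7.5.
Welfare loss = ½ × 46.875 × 7.5 = 175.78.

175.78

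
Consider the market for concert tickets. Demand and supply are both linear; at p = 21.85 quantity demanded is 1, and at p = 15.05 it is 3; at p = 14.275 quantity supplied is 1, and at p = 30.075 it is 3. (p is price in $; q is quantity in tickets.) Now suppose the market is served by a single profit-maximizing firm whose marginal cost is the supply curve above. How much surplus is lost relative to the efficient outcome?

Demand slope = (15.05 − 21.85)/(3 − 1) = −3.4, so p = 25.25 − 3.4q.
Supply slope = (30.075 − 14.275)/(3 − 1) = 7.9, so p = 6.375 + 7.9q.
Competitive equilibrium: 25.25 − 3.4q = 6.375 + 7.9q → q* = 1.6704, p* = 19.5708.
Marginal revenue: MR = 25.25 − 6.8q. Set MR = MC: 25.25 − 6.8q = 6.375 + 7.9q → q_m = 1.284.
Price p_m = 25.25 − 3.4·1.284 = 20.8844; MC(q_m) = 6.375 + 7.9·1.284 = 16.5186.
Competitive q* = 1.6704, so Δq = 0.3864; wedge = 20.8844 − 16.5186 = 4.3658.
Deadweight loss = ½ × 0.3864 × 4.3658 = $0.84.

$0.84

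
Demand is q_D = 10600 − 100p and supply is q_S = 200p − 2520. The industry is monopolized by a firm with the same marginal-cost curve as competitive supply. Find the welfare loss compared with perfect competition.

46525.65

In inverse form: demand p = 106 − 0.01q, supply p = 12.6 + 0.005q.
Competitive equilibrium: 106 − 0.01q = 12.6 + 0.005q → q* = 6226.6667, p* = 43.7333.
Marginal revenue: MR = 106 − 0.02q. Set MR = MC: 106 − 0.02q = 12.6 + 0.005q → q_m = 3736.
Price p_m = 106 − 0.01·3736 = 68.64; MC(q_m) = 12.6 + 0.005·3736 = 31.28.
Competitive q* = 6226.6667, so Δq = 2490.6667; wedge = 68.64 − 31.28 = 37.36.
DWL = ½ × 2490.6667 × 37.36 = 46525.65.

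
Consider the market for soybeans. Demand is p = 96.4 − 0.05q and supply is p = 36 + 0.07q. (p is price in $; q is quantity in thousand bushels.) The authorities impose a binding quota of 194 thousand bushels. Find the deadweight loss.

$5741.23 thousand

Competitive equilibrium: 96.4 − 0.05q = 36 + 0.07q → q* = 503.3333, p* = 71.2333.
At q = 194: demand price = 96.4 − 0.05·194 = 86.7; supply price = 36 + 0.07·194 = 49.58.
Δq = 503.3333 − 194 = 309.3333; wedge = 86.7 − 49.58 = 37.12.
Deadweight loss = ½ × 309.3333 × 37.12 = $5741.23 thousand.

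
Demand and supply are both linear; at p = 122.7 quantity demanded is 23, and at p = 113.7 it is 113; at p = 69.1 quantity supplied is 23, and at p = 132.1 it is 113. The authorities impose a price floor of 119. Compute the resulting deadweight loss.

Demand slope = (113.7 − 122.7)/(113 − 23) = −0.1, so p = 125 − 0.1q.
Supply slope = (132.1 − 69.1)/(113 − 23) = 0.7, so p = 53 + 0.7q.
Competitive equilibrium: 125 − 0.1q = 53 + 0.7q → q* = 90, p* = 116.
At the floor p = 119, quantity demanded = (125 − 119)/0.1 = 60.
Sellers' marginal cost at q' = 60: 53 + 0.7·60 = 95.
Δq = 90 − 60 = 30; wedge = 119 − 95 = 24.
Welfare loss = ½ × 30 × 24 = 360.

360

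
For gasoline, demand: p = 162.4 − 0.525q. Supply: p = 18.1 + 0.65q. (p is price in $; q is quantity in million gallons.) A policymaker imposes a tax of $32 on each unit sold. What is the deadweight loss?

Competitive equilibrium: 162.4 − 0.525q = 18.1 + 0.65q → q* = 122.8085, p* = 97.9255.
With the tax, the buyer price exceeds the seller price by 32: (162.4 − 0.525q) − (18.1 + 0.65q) = 32 → q' = 95.5745.
Δq = 122.8085 − 95.5745 = 27.234; the wedge equals the tax, 32.
Deadweight loss = ½ × 27.234 × 32 = $435.74 million.

$435.74 million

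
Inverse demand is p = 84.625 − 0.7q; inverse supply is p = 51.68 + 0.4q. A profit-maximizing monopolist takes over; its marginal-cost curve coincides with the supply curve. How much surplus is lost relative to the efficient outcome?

Competitive equilibrium: 84.625 − 0.7q = 51.68 + 0.4q → q* = 29.95, p* = 63.66.
Marginal revenue: MR = 84.625 − 1.4q. Set MR = MC: 84.625 − 1.4q = 51.68 + 0.4q → q_m = 18.3028.
Price p_m = 84.625 − 0.7·18.3028 = 71.813; MC(q_m) = 51.68 + 0.4·18.3028 = 59.0011.
Competitive q* = 29.95, so Δq = 11.6472; wedge = 71.813 − 59.0011 = 12.8119.
DWL = ½ × 11.6472 × 12.8119 = 74.61.

74.61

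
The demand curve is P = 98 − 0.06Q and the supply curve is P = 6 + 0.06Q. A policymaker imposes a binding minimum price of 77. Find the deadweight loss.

Competitive equilibrium: 98 − 0.06Q = 6 + 0.06Q → Q* = 766.6667, P* = 52.
At the floor P = 77, quantity demanded = (98 − 77)/0.06 = 350.
Sellers' marginal cost at Q' = 350: 6 + 0.06·350 = 27.
ΔQ = 766.6667 − 350 = 416.6667; wedge = 77 − 27 = 50.
DWL = ½ × 416.6667 × 50 = 10416.67.

10416.67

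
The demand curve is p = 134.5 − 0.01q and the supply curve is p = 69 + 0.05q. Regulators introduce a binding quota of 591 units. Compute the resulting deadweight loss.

7520.01

Competitive equilibrium: 134.5 − 0.01q = 69 + 0.05q → q* = 1091.6667, p* = 123.5833.
At q = 591: demand price = 134.5 − 0.01·591 = 128.59; supply price = 69 + 0.05·591 = 98.55.
Δq = 1091.6667 − 591 = 500.6667; wedge = 128.59 − 98.55 = 30.04.
DWL = ½ × 500.6667 × 30.04 = 7520.01.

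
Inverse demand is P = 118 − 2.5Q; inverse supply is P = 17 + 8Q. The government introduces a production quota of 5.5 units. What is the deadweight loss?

Competitive equilibrium: 118 − 2.5Q = 17 + 8Q → Q* = 9.619, P* = 93.9524.
At Q = 5.5: demand price = 118 − 2.5·5.5 = 104.25; supply price = 17 + 8·5.5 = 61.
ΔQ = 9.619 − 5.5 = 4.119; wedge = 104.25 − 61 = 43.25.
Deadweight loss = ½ × 4.119 × 43.25 = 89.07.

89.07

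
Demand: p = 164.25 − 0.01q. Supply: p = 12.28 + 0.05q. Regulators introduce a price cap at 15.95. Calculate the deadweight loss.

181464.37

Competitive equilibrium: 164.25 − 0.01q = 12.28 + 0.05q → q* = 2532.8333, p* = 138.9217.
At the ceiling p = 15.95, quantity supplied = (15.95 − 12.28)/0.05 = 73.4.
Willingness to pay at q' = 73.4: 164.25 − 0.01·73.4 = 163.516.
Δq = 2532.8333 − 73.4 = 2459.4333; wedge = 163.516 − 15.95 = 147.566.
Welfare loss = ½ × 2459.4333 × 147.566 = 181464.37.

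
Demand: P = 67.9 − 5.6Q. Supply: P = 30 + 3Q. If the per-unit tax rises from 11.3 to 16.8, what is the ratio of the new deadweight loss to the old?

2.210

Competitive equilibrium: 67.9 − 5.6Q = 30 + 3Q → Q* = 4.407, P* = 43.2209.
For a per-unit tax t: ΔQ = t/8.6, so DWL = ½·t·(t/8.6) = t²/17.2.
At t = 11.3: DWL = 7.424. At t = 16.8: DWL = 16.409.
Ratio = (16.8/11.3)² = 2.210.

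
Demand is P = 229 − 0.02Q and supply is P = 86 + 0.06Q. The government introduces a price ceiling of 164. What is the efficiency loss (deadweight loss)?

9506.25

Competitive equilibrium: 229 − 0.02Q = 86 + 0.06Q → Q* = 1787.5, P* = 193.25.
At the ceiling P = 164, quantity supplied = (164 − 86)/0.06 = 1300.
Willingness to pay at Q' = 1300: 229 − 0.02·1300 = 203.
ΔQ = 1787.5 − 1300 = 487.5; wedge = 203 − 164 = 39.
Welfare loss = ½ × 487.5 × 39 = 9506.25.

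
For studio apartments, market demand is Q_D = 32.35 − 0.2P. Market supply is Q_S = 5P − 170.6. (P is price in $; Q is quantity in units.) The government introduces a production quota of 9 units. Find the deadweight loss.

In inverse form: demand P = 161.75 − 5Q, supply P = 34.12 + 0.2Q.
Competitive equilibrium: 161.75 − 5Q = 34.12 + 0.2Q → Q* = 24.5442, P* = 39.0288.
At Q = 9: demand price = 161.75 − 5·9 = 116.75; supply price = 34.12 + 0.2·9 = 35.92.
ΔQ = 24.5442 − 9 = 15.5442; wedge = 116.75 − 35.92 = 80.83.
Welfare loss = ½ × 15.5442 × 80.83 = $628.22.

$628.22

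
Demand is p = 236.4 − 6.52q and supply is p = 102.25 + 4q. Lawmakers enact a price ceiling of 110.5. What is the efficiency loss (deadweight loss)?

601.02

Competitive equilibrium: 236.4 − 6.52q = 102.25 + 4q → q* = 12.7519, p* = 153.2576.
At the ceiling p = 110.5, quantity supplied = (110.5 − 102.25)/4 = 2.0625.
Willingness to pay at q' = 2.0625: 236.4 − 6.52·2.0625 = 222.9525.
Δq = 12.7519 − 2.0625 = 10.6894; wedge = 222.9525 − 110.5 = 112.4525.
Deadweight loss = ½ × 10.6894 × 112.4525 = 601.02.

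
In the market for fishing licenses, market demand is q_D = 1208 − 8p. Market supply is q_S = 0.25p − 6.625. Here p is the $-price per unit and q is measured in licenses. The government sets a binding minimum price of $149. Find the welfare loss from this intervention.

$414.82

In inverse form: demand p = 151 − 0.125q, supply p = 26.5 + 4q.
Competitive equilibrium: 151 − 0.125q = 26.5 + 4q → q* = 30.1818, p* = 147.2273.
At the floor p = 149, quantity demanded = (151 − 149)/0.125 = 16.
Sellers' marginal cost at q' = 16: 26.5 + 4·16 = 90.5.
Δq = 30.1818 − 16 = 14.1818; wedge = 149 − 90.5 = 58.5.
The triangle = ½ × 14.1818 × 58.5 = $414.82.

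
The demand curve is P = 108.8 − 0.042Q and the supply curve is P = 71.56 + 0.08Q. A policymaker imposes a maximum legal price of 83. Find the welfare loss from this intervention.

1605.75

Competitive equilibrium: 108.8 − 0.042Q = 71.56 + 0.08Q → Q* = 305.2459, P* = 95.9797.
At the ceiling P = 83, quantity supplied = (83 − 71.56)/0.08 = 143.
Willingness to pay at Q' = 143: 108.8 − 0.042·143 = 102.794.
ΔQ = 305.2459 − 143 = 162.2459; wedge = 102.794 − 83 = 19.794.
DWL = ½ × 162.2459 × 19.794 = 1605.75.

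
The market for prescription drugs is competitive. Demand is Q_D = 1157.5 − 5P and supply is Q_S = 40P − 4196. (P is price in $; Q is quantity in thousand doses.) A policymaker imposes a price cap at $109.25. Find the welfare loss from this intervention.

$16994.45 thousand

In inverse form: demand P = 231.5 − 0.2Q, supply P = 104.9 + 0.025Q.
Competitive equilibrium: 231.5 − 0.2Q = 104.9 + 0.025Q → Q* = 562.6667, P* = 118.9667.
At the ceiling P = 109.25, quantity supplied = (109.25 − 104.9)/0.025 = 174.
Willingness to pay at Q' = 174: 231.5 − 0.2·174 = 196.7.
ΔQ = 562.6667 − 174 = 388.6667; wedge = 196.7 − 109.25 = 87.45.
Welfare loss = ½ × 388.6667 × 87.45 = $16994.45 thousand.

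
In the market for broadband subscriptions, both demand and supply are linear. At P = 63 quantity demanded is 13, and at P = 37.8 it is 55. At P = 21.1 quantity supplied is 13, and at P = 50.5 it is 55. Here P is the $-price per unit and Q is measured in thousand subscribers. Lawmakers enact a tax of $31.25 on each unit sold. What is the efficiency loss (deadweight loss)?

Demand slope = (37.8 − 63)/(55 − 13) = −0.6, so P = 70.8 − 0.6Q.
Supply slope = (50.5 − 21.1)/(55 − 13) = 0.7, so P = 12 + 0.7Q.
Competitive equilibrium: 70.8 − 0.6Q = 12 + 0.7Q → Q* = 45.2308, P* = 43.6615.
With the tax, the buyer price exceeds the seller price by 31.25: (70.8 − 0.6Q) − (12 + 0.7Q) = 31.25 → Q' = 21.1923.
ΔQ = 45.2308 − 21.1923 = 24.0385; the wedge equals the tax, 31.25.
Deadweight loss = ½ × 24.0385 × 31.25 = $375.60 thousand.

$375.60 thousand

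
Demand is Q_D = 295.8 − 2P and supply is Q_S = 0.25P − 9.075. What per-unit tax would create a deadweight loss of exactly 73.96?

In inverse form: demand P = 147.9 − 0.5Q, supply P = 36.3 + 4Q.
Competitive equilibrium: 147.9 − 0.5Q = 36.3 + 4Q → Q* = 24.8, P* = 135.5.
A tax t gives ΔQ = t/4.5 and wedge t, so DWL = t²/9.
t²/9 = 73.96 → t² = 665.64 → t = 25.8.

25.8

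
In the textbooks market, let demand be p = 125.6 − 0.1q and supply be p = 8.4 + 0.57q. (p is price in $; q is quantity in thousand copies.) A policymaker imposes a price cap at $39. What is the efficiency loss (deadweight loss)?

Competitive equilibrium: 125.6 − 0.1q = 8.4 + 0.57q → q* = 174.9254, p* = 108.1075.
At the ceiling p = 39, quantity supplied = (39 − 8.4)/0.57 = 53.6842.
Willingness to pay at q' = 53.6842: 125.6 − 0.1·53.6842 = 120.2316.
Δq = 174.9254 − 53.6842 = 121.2412; wedge = 120.2316 − 39 = 81.2316.
DWL = ½ × 121.2412 × 81.2316 = $4924.31 thousand.

$4924.31 thousand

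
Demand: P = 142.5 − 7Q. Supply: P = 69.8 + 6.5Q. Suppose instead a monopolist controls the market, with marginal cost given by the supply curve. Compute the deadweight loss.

Competitive equilibrium: 142.5 − 7Q = 69.8 + 6.5Q → Q* = 5.38519, P* = 104.8037.
Marginal revenue: MR = 142.5 − 14Q. Set MR = MC: 142.5 − 14Q = 69.8 + 6.5Q → Q_m = 3.54634.
Price P_m = 142.5 − 7·3.54634 = 117.67562; MC(Q_m) = 69.8 + 6.5·3.54634 = 92.85121.
Competitive Q* = 5.38519, so ΔQ = 1.83885; wedge = 117.67562 − 92.85121 = 24.82441.
DWL = ½ × 1.83885 × 24.82441 = 22.82.

22.82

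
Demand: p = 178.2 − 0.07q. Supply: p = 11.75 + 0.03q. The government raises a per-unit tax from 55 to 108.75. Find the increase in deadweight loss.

Competitive equilibrium: 178.2 − 0.07q = 11.75 + 0.03q → q* = 1664.5, p* = 61.685.
For a per-unit tax t: Δq = t/0.1, so DWL = ½·t·(t/0.1) = t²/0.2.
At t = 55: DWL = 15125. At t = 108.75: DWL = 59132.813.
Increase = 59132.813 − 15125 = 44007.81.

44007.81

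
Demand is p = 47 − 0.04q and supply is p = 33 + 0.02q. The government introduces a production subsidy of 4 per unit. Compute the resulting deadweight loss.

Competitive equilibrium: 47 − 0.04q = 33 + 0.02q → q* = 233.3333, p* = 37.6667.
The subsidy lowers effective supply by 4: p = 29 + 0.02q.
New quantity: 47 − 0.04q = 29 + 0.02q → q' = 300.
Overproduction Δq = 300 − 233.3333 = 66.6667; wedge = subsidy = 4.
The triangle = ½ × 66.6667 × 4 = 133.33.

133.33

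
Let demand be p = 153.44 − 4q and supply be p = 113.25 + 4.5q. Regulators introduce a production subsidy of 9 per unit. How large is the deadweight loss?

Competitive equilibrium: 153.44 − 4q = 113.25 + 4.5q → q* = 4.72824, p* = 134.52706.
The subsidy lowers effective supply by 9: p = 104.25 + 4.5q.
New quantity: 153.44 − 4q = 104.25 + 4.5q → q' = 5.78706.
Overproduction Δq = 5.78706 − 4.72824 = 1.05882; wedge = subsidy = 9.
Welfare loss = ½ × 1.05882 × 9 = 4.76.

4.76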